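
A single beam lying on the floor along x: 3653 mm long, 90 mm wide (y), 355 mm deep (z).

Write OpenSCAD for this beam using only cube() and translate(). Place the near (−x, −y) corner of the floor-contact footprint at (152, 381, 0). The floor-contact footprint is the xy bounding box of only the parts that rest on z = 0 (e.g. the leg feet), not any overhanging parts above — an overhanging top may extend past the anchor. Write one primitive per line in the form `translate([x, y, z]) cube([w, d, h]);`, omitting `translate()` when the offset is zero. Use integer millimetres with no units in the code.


translate([152, 381, 0]) cube([3653, 90, 355]);


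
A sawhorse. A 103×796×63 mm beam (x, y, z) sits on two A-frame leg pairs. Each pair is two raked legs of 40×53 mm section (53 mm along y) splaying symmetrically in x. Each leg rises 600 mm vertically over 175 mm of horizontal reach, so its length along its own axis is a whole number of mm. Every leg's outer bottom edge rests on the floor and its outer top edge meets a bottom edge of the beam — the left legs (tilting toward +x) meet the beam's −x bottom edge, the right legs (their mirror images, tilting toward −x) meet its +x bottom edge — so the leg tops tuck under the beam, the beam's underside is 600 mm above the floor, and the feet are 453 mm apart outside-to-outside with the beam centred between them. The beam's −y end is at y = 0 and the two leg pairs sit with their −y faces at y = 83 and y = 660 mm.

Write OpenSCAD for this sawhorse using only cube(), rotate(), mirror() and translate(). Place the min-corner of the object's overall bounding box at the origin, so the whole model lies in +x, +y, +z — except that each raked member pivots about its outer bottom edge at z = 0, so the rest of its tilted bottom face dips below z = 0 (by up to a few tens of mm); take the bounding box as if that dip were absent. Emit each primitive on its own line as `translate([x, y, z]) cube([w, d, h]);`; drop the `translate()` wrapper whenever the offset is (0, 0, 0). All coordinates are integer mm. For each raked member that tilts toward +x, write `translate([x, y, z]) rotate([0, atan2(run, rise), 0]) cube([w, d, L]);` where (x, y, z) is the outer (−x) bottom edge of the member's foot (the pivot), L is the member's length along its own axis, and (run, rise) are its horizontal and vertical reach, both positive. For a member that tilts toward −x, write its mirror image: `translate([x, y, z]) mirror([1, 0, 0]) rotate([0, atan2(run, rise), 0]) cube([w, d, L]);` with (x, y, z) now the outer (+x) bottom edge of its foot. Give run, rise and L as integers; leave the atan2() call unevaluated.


// leg length = √(175² + 600²) = 625
// right-leg outer foot x = 2·175 + 103 = 453
// beam min-corner = (175, 0, 600)
translate([175, 0, 600]) cube([103, 796, 63]);
translate([0, 83, 0]) rotate([0, atan2(175, 600), 0]) cube([40, 53, 625]);
translate([453, 83, 0]) mirror([1, 0, 0]) rotate([0, atan2(175, 600), 0]) cube([40, 53, 625]);
translate([0, 660, 0]) rotate([0, atan2(175, 600), 0]) cube([40, 53, 625]);
translate([453, 660, 0]) mirror([1, 0, 0]) rotate([0, atan2(175, 600), 0]) cube([40, 53, 625]);


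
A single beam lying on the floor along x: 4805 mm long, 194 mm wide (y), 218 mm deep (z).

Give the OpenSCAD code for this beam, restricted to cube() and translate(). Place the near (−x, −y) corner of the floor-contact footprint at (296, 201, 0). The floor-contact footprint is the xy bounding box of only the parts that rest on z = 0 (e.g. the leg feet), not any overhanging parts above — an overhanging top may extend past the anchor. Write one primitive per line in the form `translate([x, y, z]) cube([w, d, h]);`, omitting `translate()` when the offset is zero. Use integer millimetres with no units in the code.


translate([296, 201, 0]) cube([4805, 194, 218]);


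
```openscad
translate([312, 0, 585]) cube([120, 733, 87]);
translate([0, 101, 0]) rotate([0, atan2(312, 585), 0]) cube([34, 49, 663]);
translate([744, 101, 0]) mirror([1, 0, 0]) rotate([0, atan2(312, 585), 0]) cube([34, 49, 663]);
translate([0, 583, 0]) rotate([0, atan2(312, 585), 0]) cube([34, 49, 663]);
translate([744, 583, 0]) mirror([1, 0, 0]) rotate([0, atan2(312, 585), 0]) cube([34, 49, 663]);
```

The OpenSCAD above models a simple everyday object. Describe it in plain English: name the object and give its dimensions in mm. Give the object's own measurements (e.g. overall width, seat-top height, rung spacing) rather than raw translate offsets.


A sawhorse. A 120×733×87 mm beam (x, y, z) sits on two A-frame leg pairs. Each pair is two raked legs of 34×49 mm section (49 mm along y) splaying symmetrically in x. Each leg rises 585 mm vertically over 312 mm of horizontal reach and is 663 mm long along its own axis. Every leg's outer bottom edge rests on the floor and its outer top edge meets a bottom edge of the beam — the left legs (tilting toward +x) meet the beam's −x bottom edge, the right legs (their mirror images, tilting toward −x) meet its +x bottom edge — so the leg tops tuck under the beam, the beam's underside is 585 mm above the floor, and the feet are 744 mm apart outside-to-outside with the beam centred between them. The two leg pairs are set in 101 mm from either end of the beam.


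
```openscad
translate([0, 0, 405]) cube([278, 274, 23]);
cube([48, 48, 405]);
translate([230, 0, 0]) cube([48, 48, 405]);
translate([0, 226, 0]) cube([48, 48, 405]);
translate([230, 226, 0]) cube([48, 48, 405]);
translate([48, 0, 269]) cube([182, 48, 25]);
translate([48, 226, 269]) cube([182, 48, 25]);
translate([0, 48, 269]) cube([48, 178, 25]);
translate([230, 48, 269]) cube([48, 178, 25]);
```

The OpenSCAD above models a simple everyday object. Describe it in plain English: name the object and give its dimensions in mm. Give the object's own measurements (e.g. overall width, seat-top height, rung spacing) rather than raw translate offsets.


A four-legged stool. The seat is a 278×274×23 mm slab whose top surface is at z = 428 mm; four square legs, each 48×48 mm in cross-section, run from the floor (z = 0) to the underside of the seat, each flush with a corner of the seat. Four stretchers, 48 mm wide and 25 mm tall, connect adjacent legs with their undersides at z = 269 mm, each running between the inner faces of the legs it joins and aligned with the legs' outer faces on the other axis.


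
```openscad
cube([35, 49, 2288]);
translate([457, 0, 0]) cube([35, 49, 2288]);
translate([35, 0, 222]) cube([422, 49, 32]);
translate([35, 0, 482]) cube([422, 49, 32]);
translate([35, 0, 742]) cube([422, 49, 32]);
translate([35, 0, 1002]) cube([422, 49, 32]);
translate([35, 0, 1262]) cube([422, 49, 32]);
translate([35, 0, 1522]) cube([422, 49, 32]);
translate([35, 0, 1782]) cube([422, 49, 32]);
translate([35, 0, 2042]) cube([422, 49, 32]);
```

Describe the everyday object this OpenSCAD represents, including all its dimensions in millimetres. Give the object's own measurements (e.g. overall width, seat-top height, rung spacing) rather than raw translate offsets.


A straight ladder. Two 35×49 mm vertical rails, 2288 mm tall, stand 492 mm apart (outside-to-outside) with their front faces coplanar on the −y side. 8 rungs, each 49 mm deep and 32 mm tall, span between the inner faces of the rails, front faces flush with the rails. The lowest rung's underside is at z = 222 mm and rungs are spaced 260 mm apart (underside to underside).


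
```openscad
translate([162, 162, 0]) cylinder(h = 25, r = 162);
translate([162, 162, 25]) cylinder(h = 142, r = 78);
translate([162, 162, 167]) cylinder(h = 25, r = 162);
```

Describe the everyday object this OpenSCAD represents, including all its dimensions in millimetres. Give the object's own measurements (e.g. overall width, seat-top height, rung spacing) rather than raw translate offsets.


A spool: two coaxial disc flanges of radius 162 mm and thickness 25 mm, joined by a core cylinder of radius 78 mm and height 142 mm. The lower flange rests on z = 0 and the three cylinders share a vertical axis.


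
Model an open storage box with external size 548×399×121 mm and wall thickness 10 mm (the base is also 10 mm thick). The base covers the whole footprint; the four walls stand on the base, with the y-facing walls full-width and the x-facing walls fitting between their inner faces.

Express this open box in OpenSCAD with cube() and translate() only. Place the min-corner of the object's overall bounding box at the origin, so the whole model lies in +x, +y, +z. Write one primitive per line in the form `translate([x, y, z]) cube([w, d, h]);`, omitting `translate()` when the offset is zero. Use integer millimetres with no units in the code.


cube([548, 399, 10]);
translate([0, 0, 10]) cube([548, 10, 111]);
translate([0, 389, 10]) cube([548, 10, 111]);
translate([0, 10, 10]) cube([10, 379, 111]);
translate([538, 10, 10]) cube([10, 379, 111]);


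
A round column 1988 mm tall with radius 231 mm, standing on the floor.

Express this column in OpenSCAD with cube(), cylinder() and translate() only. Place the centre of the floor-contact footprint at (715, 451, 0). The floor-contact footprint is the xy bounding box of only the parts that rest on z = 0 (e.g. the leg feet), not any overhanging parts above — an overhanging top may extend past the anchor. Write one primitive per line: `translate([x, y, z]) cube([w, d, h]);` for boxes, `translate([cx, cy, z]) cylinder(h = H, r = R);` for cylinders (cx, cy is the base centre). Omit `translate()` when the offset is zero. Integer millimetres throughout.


translate([715, 451, 0]) cylinder(h = 1988, r = 231);


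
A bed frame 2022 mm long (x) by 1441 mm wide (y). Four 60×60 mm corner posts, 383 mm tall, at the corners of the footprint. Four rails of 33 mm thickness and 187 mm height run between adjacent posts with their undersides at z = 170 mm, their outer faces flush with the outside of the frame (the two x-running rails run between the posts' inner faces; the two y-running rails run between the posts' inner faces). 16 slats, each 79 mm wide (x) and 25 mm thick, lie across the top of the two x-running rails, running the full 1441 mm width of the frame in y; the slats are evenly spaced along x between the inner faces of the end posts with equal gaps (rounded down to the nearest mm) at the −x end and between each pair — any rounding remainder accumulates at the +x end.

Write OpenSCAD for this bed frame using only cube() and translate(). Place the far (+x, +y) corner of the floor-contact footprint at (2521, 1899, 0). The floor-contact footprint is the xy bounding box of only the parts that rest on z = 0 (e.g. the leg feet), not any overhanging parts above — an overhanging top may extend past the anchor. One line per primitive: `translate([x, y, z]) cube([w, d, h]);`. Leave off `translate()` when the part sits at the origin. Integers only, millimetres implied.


translate([499, 458, 0]) cube([60, 60, 383]);
translate([499, 1839, 0]) cube([60, 60, 383]);
translate([2461, 458, 0]) cube([60, 60, 383]);
translate([2461, 1839, 0]) cube([60, 60, 383]);
translate([559, 458, 170]) cube([1902, 33, 187]);
translate([559, 1866, 170]) cube([1902, 33, 187]);
translate([499, 518, 170]) cube([33, 1321, 187]);
translate([2488, 518, 170]) cube([33, 1321, 187]);
translate([596, 458, 357]) cube([79, 1441, 25]);
translate([712, 458, 357]) cube([79, 1441, 25]);
translate([828, 458, 357]) cube([79, 1441, 25]);
translate([944, 458, 357]) cube([79, 1441, 25]);
translate([1060, 458, 357]) cube([79, 1441, 25]);
translate([1176, 458, 357]) cube([79, 1441, 25]);
translate([1292, 458, 357]) cube([79, 1441, 25]);
translate([1408, 458, 357]) cube([79, 1441, 25]);
translate([1524, 458, 357]) cube([79, 1441, 25]);
translate([1640, 458, 357]) cube([79, 1441, 25]);
translate([1756, 458, 357]) cube([79, 1441, 25]);
translate([1872, 458, 357]) cube([79, 1441, 25]);
translate([1988, 458, 357]) cube([79, 1441, 25]);
translate([2104, 458, 357]) cube([79, 1441, 25]);
translate([2220, 458, 357]) cube([79, 1441, 25]);
translate([2336, 458, 357]) cube([79, 1441, 25]);


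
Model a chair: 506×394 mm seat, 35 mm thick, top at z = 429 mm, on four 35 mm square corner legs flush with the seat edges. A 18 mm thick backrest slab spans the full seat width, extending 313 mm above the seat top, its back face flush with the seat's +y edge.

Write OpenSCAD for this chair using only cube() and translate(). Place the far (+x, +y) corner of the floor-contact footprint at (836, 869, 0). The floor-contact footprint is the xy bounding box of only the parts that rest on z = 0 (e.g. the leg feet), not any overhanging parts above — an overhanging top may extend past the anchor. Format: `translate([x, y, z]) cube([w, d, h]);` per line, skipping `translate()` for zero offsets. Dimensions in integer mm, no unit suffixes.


translate([330, 475, 394]) cube([506, 394, 35]);
translate([330, 475, 0]) cube([35, 35, 394]);
translate([801, 475, 0]) cube([35, 35, 394]);
translate([330, 834, 0]) cube([35, 35, 394]);
translate([801, 834, 0]) cube([35, 35, 394]);
translate([330, 851, 429]) cube([506, 18, 313]);


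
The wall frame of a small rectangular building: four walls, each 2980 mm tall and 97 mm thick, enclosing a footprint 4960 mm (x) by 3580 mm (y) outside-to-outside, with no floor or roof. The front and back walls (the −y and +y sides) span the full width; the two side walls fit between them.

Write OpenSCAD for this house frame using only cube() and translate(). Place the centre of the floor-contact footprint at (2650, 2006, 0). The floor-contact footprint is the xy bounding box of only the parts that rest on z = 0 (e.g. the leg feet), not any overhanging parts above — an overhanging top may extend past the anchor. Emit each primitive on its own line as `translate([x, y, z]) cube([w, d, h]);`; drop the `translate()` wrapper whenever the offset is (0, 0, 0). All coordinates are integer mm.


translate([170, 216, 0]) cube([4960, 97, 2980]);
translate([170, 3699, 0]) cube([4960, 97, 2980]);
translate([170, 313, 0]) cube([97, 3386, 2980]);
translate([5033, 313, 0]) cube([97, 3386, 2980]);


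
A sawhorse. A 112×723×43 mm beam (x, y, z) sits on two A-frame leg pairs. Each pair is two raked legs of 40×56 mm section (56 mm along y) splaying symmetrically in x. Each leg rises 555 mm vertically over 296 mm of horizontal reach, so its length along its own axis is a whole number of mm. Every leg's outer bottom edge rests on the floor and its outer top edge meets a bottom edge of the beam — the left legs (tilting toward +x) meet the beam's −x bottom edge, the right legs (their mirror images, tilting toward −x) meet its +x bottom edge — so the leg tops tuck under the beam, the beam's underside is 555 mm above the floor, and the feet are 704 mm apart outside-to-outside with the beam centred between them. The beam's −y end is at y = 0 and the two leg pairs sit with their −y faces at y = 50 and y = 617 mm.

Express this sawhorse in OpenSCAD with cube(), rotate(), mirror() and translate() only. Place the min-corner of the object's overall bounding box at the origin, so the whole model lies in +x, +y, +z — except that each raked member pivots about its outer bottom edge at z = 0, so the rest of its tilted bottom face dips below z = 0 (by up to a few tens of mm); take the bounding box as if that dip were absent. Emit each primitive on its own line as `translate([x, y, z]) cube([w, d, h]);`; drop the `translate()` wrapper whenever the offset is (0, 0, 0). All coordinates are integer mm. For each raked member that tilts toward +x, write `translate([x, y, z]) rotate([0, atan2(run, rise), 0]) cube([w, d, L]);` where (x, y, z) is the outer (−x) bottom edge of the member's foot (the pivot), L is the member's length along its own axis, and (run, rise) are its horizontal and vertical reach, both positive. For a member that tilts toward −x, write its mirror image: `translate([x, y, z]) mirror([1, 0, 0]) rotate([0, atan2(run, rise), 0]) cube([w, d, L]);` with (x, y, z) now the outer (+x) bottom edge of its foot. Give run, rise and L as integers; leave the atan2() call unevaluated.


translate([296, 0, 555]) cube([112, 723, 43]);
translate([0, 50, 0]) rotate([0, atan2(296, 555), 0]) cube([40, 56, 629]);
translate([704, 50, 0]) mirror([1, 0, 0]) rotate([0, atan2(296, 555), 0]) cube([40, 56, 629]);
translate([0, 617, 0]) rotate([0, atan2(296, 555), 0]) cube([40, 56, 629]);
translate([704, 617, 0]) mirror([1, 0, 0]) rotate([0, atan2(296, 555), 0]) cube([40, 56, 629]);


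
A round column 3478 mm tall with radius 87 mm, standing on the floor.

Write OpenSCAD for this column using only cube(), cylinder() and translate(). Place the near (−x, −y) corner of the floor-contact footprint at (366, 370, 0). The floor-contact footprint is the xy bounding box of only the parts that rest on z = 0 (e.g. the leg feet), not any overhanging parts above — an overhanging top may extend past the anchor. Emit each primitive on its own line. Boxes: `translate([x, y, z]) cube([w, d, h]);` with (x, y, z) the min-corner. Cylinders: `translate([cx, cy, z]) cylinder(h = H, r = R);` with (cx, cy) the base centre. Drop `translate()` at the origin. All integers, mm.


translate([453, 457, 0]) cylinder(h = 3478, r = 87);


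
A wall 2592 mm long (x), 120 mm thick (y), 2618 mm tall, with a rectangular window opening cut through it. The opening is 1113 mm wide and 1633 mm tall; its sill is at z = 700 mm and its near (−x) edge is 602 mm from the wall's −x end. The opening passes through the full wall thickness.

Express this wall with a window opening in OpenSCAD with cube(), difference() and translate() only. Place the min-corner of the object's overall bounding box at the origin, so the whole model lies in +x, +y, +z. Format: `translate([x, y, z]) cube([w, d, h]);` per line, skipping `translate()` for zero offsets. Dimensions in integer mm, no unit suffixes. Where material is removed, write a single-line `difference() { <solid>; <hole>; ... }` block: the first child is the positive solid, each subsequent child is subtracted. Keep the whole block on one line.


difference() { cube([2592, 120, 2618]); translate([602, 0, 700]) cube([1113, 120, 1633]); }


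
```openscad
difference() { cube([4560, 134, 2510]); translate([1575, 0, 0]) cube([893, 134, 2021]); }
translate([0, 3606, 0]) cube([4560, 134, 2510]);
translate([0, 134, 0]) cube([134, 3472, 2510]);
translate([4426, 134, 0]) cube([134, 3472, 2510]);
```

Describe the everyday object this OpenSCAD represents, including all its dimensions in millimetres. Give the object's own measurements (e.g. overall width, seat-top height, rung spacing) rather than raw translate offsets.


A single room: four walls, each 2510 mm tall and 134 mm thick, enclosing an outside footprint 4560×3740 mm (x × y), no floor or roof. The front and back walls (−y and +y sides) run the full x-width; the side walls fit between their inner faces. A door opening 893 mm wide and 2021 mm tall is cut through the front wall from the floor up, its −x edge 1575 mm from the wall's −x end.


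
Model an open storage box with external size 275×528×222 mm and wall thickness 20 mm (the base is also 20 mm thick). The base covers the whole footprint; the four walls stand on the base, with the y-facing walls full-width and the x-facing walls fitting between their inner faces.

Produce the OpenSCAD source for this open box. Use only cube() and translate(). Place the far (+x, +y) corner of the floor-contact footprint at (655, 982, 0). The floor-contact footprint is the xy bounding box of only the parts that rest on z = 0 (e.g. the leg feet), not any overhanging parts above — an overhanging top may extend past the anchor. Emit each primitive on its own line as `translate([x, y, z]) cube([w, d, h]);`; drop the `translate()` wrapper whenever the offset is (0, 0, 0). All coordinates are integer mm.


translate([380, 454, 0]) cube([275, 528, 20]);
translate([380, 454, 20]) cube([275, 20, 202]);
translate([380, 962, 20]) cube([275, 20, 202]);
translate([380, 474, 20]) cube([20, 488, 202]);
translate([635, 474, 20]) cube([20, 488, 202]);


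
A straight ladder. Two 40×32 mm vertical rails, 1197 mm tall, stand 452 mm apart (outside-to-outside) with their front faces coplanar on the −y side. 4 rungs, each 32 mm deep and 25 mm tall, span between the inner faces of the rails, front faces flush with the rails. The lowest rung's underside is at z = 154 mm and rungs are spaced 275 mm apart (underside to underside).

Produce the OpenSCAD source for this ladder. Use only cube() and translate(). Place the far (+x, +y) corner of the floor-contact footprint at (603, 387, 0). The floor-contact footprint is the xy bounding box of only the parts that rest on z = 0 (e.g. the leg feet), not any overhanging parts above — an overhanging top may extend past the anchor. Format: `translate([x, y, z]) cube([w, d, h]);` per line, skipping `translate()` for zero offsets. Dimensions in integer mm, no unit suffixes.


translate([151, 355, 0]) cube([40, 32, 1197]);
translate([563, 355, 0]) cube([40, 32, 1197]);
translate([191, 355, 154]) cube([372, 32, 25]);
translate([191, 355, 429]) cube([372, 32, 25]);
translate([191, 355, 704]) cube([372, 32, 25]);
translate([191, 355, 979]) cube([372, 32, 25]);


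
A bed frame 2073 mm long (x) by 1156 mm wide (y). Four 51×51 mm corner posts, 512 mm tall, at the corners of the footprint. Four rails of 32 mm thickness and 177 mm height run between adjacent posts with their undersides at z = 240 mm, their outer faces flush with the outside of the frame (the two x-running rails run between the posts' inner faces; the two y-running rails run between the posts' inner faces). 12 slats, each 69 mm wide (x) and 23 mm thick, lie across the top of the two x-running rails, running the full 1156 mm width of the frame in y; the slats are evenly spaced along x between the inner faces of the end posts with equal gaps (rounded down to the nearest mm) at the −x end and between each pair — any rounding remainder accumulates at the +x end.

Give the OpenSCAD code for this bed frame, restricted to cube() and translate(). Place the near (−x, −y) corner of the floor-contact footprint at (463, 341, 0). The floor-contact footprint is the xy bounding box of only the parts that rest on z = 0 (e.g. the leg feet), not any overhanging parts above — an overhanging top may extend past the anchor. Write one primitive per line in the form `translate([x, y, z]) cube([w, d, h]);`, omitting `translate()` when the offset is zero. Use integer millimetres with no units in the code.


translate([463, 341, 0]) cube([51, 51, 512]);
translate([463, 1446, 0]) cube([51, 51, 512]);
translate([2485, 341, 0]) cube([51, 51, 512]);
translate([2485, 1446, 0]) cube([51, 51, 512]);
translate([514, 341, 240]) cube([1971, 32, 177]);
translate([514, 1465, 240]) cube([1971, 32, 177]);
translate([463, 392, 240]) cube([32, 1054, 177]);
translate([2504, 392, 240]) cube([32, 1054, 177]);
translate([601, 341, 417]) cube([69, 1156, 23]);
translate([757, 341, 417]) cube([69, 1156, 23]);
translate([913, 341, 417]) cube([69, 1156, 23]);
translate([1069, 341, 417]) cube([69, 1156, 23]);
translate([1225, 341, 417]) cube([69, 1156, 23]);
translate([1381, 341, 417]) cube([69, 1156, 23]);
translate([1537, 341, 417]) cube([69, 1156, 23]);
translate([1693, 341, 417]) cube([69, 1156, 23]);
translate([1849, 341, 417]) cube([69, 1156, 23]);
translate([2005, 341, 417]) cube([69, 1156, 23]);
translate([2161, 341, 417]) cube([69, 1156, 23]);
translate([2317, 341, 417]) cube([69, 1156, 23]);


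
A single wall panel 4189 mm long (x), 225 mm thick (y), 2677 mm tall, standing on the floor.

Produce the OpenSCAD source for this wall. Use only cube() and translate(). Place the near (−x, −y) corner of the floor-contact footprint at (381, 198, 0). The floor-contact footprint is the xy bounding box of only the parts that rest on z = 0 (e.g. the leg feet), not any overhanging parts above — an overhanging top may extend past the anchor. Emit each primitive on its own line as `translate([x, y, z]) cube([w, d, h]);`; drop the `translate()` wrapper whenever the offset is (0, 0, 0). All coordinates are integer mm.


translate([381, 198, 0]) cube([4189, 225, 2677]);


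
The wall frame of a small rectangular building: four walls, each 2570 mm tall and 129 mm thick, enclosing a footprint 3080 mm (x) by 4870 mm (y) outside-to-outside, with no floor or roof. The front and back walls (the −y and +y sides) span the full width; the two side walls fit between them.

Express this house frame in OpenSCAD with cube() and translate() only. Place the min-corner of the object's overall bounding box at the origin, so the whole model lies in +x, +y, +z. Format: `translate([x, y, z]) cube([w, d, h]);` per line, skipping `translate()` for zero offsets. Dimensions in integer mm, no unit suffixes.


cube([3080, 129, 2570]);
translate([0, 4741, 0]) cube([3080, 129, 2570]);
translate([0, 129, 0]) cube([129, 4612, 2570]);
translate([2951, 129, 0]) cube([129, 4612, 2570]);


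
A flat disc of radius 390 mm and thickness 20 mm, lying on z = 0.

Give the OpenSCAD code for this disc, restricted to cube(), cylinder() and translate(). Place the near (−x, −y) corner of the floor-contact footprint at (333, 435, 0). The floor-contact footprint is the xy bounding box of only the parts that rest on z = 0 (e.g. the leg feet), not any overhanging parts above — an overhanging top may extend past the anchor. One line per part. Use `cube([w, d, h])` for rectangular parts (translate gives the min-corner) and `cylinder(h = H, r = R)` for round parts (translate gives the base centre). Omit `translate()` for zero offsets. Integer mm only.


translate([723, 825, 0]) cylinder(h = 20, r = 390);


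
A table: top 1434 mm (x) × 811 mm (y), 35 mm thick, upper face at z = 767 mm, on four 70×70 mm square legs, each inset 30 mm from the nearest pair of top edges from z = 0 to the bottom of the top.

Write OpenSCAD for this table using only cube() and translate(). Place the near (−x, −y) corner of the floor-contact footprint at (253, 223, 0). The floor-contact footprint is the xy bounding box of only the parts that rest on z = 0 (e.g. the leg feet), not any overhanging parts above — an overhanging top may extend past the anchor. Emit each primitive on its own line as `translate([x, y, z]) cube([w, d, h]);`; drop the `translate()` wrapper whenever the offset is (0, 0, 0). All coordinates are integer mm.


// leg_h = 767 - 35 = 732
translate([223, 193, 732]) cube([1434, 811, 35]);
translate([253, 223, 0]) cube([70, 70, 732]);
translate([1557, 223, 0]) cube([70, 70, 732]);
translate([253, 904, 0]) cube([70, 70, 732]);
translate([1557, 904, 0]) cube([70, 70, 732]);


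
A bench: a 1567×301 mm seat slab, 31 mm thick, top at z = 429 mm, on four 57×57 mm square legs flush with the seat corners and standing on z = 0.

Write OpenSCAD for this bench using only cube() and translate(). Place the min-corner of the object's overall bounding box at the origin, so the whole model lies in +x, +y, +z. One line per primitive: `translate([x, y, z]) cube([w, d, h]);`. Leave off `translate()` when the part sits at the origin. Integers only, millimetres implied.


translate([0, 0, 398]) cube([1567, 301, 31]);
cube([57, 57, 398]);
translate([0, 244, 0]) cube([57, 57, 398]);
translate([1510, 0, 0]) cube([57, 57, 398]);
translate([1510, 244, 0]) cube([57, 57, 398]);


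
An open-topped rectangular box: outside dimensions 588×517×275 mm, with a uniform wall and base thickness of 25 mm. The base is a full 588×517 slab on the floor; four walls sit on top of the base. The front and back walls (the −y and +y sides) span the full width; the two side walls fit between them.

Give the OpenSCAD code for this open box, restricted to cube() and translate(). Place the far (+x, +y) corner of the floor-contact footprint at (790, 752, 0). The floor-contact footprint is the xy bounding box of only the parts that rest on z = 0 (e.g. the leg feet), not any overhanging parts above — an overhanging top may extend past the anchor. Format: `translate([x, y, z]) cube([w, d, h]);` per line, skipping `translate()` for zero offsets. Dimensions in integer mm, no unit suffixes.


translate([202, 235, 0]) cube([588, 517, 25]);
translate([202, 235, 25]) cube([588, 25, 250]);
translate([202, 727, 25]) cube([588, 25, 250]);
translate([202, 260, 25]) cube([25, 467, 250]);
translate([765, 260, 25]) cube([25, 467, 250]);


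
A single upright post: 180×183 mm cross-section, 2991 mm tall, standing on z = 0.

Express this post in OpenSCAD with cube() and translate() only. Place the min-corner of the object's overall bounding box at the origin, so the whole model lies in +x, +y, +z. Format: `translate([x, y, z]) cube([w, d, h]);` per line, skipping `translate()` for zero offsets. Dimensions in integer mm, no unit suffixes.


cube([180, 183, 2991]);


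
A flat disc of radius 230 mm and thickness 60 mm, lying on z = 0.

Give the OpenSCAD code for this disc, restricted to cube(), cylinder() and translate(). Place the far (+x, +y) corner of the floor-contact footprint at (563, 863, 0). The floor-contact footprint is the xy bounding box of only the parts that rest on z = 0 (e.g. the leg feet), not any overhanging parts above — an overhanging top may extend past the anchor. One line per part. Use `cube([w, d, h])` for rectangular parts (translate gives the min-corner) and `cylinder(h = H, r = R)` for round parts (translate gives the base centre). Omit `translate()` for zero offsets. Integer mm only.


translate([333, 633, 0]) cylinder(h = 60, r = 230);


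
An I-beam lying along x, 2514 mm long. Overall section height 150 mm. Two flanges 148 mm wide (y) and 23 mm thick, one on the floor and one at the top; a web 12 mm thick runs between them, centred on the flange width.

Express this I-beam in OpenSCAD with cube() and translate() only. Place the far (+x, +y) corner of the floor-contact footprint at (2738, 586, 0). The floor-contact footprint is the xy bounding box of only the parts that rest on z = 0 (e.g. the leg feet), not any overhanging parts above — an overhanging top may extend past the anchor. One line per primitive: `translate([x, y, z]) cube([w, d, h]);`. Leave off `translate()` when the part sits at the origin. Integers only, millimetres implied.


translate([224, 438, 0]) cube([2514, 148, 23]);
translate([224, 506, 23]) cube([2514, 12, 104]);
translate([224, 438, 127]) cube([2514, 148, 23]);


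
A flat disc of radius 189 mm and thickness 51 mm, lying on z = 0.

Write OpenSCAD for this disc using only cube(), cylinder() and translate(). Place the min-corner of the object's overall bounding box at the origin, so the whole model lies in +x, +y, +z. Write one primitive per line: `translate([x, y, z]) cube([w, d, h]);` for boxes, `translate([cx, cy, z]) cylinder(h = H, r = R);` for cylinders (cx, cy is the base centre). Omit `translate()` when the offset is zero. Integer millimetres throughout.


translate([189, 189, 0]) cylinder(h = 51, r = 189);


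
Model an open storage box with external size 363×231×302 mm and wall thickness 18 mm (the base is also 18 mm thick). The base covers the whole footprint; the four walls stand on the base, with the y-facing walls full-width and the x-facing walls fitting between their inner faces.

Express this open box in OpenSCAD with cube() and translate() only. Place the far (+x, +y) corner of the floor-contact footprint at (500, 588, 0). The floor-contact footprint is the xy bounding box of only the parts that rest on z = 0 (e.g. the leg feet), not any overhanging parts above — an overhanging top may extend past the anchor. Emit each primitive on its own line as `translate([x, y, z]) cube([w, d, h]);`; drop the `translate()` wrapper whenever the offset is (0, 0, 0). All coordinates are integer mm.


translate([137, 357, 0]) cube([363, 231, 18]);
translate([137, 357, 18]) cube([363, 18, 284]);
translate([137, 570, 18]) cube([363, 18, 284]);
translate([137, 375, 18]) cube([18, 195, 284]);
translate([482, 375, 18]) cube([18, 195, 284]);


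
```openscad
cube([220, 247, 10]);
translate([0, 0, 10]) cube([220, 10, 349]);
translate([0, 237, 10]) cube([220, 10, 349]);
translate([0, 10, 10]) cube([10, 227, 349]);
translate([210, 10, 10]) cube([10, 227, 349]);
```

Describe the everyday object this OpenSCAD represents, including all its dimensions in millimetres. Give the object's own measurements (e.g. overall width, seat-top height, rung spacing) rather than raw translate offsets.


An open-topped rectangular box: outside dimensions 220×247×359 mm, with a uniform wall and base thickness of 10 mm. The base is a full 220×247 slab on the floor; four walls sit on top of the base. The front and back walls (the −y and +y sides) span the full width; the two side walls fit between them.


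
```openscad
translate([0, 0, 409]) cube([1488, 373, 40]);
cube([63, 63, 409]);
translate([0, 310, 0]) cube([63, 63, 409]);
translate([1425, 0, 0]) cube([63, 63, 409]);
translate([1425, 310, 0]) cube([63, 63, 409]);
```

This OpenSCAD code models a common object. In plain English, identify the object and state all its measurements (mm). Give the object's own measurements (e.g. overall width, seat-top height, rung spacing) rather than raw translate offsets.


A bench: a 1488×373 mm seat slab, 40 mm thick, top at z = 449 mm, on four 63×63 mm square legs flush with the seat corners and standing on z = 0.


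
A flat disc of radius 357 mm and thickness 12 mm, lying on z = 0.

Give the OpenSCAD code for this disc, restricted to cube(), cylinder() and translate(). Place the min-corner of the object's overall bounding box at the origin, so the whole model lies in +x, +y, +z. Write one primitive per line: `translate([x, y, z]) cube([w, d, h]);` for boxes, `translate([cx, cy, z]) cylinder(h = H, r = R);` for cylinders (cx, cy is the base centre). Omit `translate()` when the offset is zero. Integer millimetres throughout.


translate([357, 357, 0]) cylinder(h = 12, r = 357);


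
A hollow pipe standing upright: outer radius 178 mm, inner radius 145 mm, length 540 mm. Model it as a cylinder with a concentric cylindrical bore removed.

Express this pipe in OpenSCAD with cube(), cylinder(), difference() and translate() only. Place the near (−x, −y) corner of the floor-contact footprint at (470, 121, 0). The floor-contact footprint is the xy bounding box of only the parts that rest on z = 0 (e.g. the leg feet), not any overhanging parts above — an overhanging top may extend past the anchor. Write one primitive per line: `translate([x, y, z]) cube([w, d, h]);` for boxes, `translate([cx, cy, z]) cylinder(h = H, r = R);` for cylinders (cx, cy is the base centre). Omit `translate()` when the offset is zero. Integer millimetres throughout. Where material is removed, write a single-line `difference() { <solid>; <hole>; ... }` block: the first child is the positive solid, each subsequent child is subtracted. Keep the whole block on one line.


difference() { translate([648, 299, 0]) cylinder(h = 540, r = 178); translate([648, 299, 0]) cylinder(h = 540, r = 145); }


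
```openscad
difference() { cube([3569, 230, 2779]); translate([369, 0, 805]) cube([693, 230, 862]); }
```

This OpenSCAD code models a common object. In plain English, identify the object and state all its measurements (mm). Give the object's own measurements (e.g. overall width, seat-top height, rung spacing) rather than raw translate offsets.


A wall 3569 mm long (x), 230 mm thick (y), 2779 mm tall, with a rectangular window opening cut through it. The opening is 693 mm wide and 862 mm tall; its sill is at z = 805 mm and its near (−x) edge is 369 mm from the wall's −x end. The opening passes through the full wall thickness.


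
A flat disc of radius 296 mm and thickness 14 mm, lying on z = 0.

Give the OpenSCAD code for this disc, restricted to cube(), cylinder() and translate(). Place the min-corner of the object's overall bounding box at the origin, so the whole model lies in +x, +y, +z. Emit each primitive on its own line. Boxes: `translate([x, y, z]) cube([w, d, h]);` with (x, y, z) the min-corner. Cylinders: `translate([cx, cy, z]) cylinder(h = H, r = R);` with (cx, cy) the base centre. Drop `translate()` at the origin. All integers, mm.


translate([296, 296, 0]) cylinder(h = 14, r = 296);


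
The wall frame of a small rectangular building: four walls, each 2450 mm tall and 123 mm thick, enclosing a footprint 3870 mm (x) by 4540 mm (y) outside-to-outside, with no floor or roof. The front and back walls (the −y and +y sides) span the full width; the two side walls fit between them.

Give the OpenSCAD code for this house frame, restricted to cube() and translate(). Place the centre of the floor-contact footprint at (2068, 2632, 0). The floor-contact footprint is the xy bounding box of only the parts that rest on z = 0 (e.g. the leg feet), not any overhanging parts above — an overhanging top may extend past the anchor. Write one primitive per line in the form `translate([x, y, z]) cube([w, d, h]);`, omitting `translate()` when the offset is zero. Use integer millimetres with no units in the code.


translate([133, 362, 0]) cube([3870, 123, 2450]);
translate([133, 4779, 0]) cube([3870, 123, 2450]);
translate([133, 485, 0]) cube([123, 4294, 2450]);
translate([3880, 485, 0]) cube([123, 4294, 2450]);


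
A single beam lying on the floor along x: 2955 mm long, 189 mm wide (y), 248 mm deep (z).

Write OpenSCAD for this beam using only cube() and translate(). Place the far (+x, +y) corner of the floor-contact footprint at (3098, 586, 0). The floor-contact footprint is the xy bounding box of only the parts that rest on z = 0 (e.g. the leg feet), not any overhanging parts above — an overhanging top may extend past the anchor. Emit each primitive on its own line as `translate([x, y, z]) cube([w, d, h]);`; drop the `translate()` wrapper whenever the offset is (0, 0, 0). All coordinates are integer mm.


translate([143, 397, 0]) cube([2955, 189, 248]);


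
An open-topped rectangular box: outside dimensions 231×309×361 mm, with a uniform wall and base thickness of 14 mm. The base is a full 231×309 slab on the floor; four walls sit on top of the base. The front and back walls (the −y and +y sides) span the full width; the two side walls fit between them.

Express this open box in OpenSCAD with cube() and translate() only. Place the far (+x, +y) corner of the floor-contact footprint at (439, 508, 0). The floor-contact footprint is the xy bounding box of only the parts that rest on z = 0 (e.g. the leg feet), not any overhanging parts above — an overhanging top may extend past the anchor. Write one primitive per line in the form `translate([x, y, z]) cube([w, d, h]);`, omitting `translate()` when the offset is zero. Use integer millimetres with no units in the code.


translate([208, 199, 0]) cube([231, 309, 14]);
translate([208, 199, 14]) cube([231, 14, 347]);
translate([208, 494, 14]) cube([231, 14, 347]);
translate([208, 213, 14]) cube([14, 281, 347]);
translate([425, 213, 14]) cube([14, 281, 347]);


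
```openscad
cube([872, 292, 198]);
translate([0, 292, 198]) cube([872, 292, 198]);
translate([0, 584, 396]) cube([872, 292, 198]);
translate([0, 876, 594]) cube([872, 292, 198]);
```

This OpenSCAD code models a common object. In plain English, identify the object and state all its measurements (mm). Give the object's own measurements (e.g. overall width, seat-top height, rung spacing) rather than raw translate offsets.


A straight staircase of 4 solid steps. Each step is 872 mm wide (x), 292 mm deep (y, the going) and 198 mm tall (the rise). The first step rests on the floor; each subsequent step sits one going further in +y and one rise higher in +z, directly behind and above the previous step with no overlap.


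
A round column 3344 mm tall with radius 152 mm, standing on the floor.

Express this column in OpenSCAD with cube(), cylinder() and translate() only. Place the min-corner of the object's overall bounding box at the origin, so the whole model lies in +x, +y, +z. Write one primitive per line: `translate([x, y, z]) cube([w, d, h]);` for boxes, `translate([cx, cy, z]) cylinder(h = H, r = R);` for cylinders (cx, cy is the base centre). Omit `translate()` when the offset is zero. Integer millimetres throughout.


translate([152, 152, 0]) cylinder(h = 3344, r = 152);
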